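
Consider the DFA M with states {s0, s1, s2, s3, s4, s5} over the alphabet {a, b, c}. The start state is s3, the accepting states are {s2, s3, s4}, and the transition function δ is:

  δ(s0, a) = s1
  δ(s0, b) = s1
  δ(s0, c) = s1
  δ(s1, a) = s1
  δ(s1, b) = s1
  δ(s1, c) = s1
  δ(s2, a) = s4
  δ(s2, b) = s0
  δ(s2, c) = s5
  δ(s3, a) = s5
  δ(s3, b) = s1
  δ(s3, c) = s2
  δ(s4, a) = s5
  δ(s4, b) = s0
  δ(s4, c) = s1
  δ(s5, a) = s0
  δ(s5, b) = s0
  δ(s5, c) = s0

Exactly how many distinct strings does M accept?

3

The useful subgraph on states {s2, s3, s4} is acyclic, so L(M) is finite; the longest accepting path visits 3 useful states, giving maximum string length 2.
Counting accepting paths from s3 by length: 1 of length 0, 1 of length 1, 1 of length 2. Total 3.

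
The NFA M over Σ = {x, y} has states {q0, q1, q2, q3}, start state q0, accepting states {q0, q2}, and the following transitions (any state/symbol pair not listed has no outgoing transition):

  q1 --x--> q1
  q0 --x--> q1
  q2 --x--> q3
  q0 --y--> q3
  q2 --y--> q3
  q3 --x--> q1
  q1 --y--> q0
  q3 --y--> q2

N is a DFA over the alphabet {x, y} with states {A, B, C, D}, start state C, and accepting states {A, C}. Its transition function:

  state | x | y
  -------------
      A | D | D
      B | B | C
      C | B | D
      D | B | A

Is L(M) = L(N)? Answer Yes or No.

Yes

Exploring the product automaton M × N from the start pair (q0, C), following both machines on each input symbol, reaches 4 state pairs: (q0, C), (q1, B), (q3, D), (q2, A).
M accepts in {q0, q2} and N accepts in {A, C}. In every reachable pair the two components are either both accepting — (q0, C), (q2, A) — or both non-accepting, so no string is accepted by exactly one of the machines: L(M) \ L(N) and L(N) \ L(M) are both empty.
Hence every string is accepted by M iff it is accepted by N, and the two languages coincide.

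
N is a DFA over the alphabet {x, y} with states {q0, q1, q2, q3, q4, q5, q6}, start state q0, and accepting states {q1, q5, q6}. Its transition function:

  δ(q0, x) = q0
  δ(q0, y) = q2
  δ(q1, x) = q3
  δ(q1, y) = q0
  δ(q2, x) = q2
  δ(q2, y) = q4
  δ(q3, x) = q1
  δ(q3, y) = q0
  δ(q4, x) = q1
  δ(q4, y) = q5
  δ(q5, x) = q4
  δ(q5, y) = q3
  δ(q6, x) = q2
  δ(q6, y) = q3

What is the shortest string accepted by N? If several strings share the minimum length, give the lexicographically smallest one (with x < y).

A breadth-first search from q0 reaches an accepting state first via the path q0 → q2 → q4 → q1 on input yyx.
No string of length < 3 is accepted (BFS exhausts all shorter strings without reaching an accepting state), and yyx is the lexicographically least accepting string of length 3.

yyx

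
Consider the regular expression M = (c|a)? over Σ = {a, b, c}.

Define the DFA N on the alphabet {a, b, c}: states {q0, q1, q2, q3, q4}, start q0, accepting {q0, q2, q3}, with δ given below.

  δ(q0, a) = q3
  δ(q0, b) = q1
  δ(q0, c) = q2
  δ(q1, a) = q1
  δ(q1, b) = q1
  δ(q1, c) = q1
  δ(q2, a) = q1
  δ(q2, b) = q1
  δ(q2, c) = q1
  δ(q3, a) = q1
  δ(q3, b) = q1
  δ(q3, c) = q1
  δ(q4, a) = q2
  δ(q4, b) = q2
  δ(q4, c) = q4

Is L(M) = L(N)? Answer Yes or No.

Yes

Converting the expression M to a DFA (subset construction, then merging equivalent states) gives the minimal DFA with states {m0, m1, m2}, start state m0, accepting states {m0, m1} and transitions m0: a→m1, b→m2, c→m1; m1: a→m2, b→m2, c→m2; m2: a→m2, b→m2, c→m2.
Exploring the product automaton M × N from the start pair (m0, q0), following both machines on each input symbol, reaches 4 state pairs: (m0, q0), (m1, q3), (m2, q1), (m1, q2).
M accepts in {m0, m1} and N accepts in {q0, q2, q3}. In every reachable pair the two components are either both accepting — (m0, q0), (m1, q3), (m1, q2) — or both non-accepting, so no string is accepted by exactly one of the machines: L(M) \ L(N) and L(N) \ L(M) are both empty.
Hence every string is accepted by M iff it is accepted by N, and the two languages coincide.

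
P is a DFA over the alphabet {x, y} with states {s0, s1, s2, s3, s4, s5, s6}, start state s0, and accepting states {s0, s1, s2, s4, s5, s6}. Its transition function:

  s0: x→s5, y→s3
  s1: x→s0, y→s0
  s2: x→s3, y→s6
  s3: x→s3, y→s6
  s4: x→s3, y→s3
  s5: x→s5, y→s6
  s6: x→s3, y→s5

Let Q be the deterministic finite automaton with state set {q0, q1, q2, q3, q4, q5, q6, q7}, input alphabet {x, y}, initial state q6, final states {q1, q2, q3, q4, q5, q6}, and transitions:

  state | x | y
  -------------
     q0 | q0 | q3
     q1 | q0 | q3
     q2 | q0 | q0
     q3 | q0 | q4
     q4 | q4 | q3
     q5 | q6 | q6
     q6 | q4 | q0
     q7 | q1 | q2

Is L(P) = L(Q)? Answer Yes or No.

Yes

Exploring the product automaton P × Q from the start pair (s0, q6), following both machines on each input symbol, reaches 4 state pairs: (s0, q6), (s5, q4), (s3, q0), (s6, q3).
P accepts in {s0, s1, s2, s4, s5, s6} and Q accepts in {q1, q2, q3, q4, q5, q6}. In every reachable pair the two components are either both accepting — (s0, q6), (s5, q4), (s6, q3) — or both non-accepting, so no string is accepted by exactly one of the machines: L(P) \ L(Q) and L(Q) \ L(P) are both empty.
Hence every string is accepted by P iff it is accepted by Q, and the two languages coincide.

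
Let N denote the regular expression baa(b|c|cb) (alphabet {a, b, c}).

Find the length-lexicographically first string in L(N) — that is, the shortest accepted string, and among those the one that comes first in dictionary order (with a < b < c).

baab

By inspection of the expression, no string of length less than 4 matches, and baab is the lexicographically first match of length 4.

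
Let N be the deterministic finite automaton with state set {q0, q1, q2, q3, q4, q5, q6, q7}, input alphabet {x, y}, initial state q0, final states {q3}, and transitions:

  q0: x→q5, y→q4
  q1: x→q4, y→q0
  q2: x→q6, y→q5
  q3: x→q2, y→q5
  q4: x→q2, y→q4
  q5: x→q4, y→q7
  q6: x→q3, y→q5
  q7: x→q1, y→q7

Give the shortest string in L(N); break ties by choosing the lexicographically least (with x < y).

A breadth-first search from q0 reaches an accepting state first via the path q0 → q4 → q2 → q6 → q3 on input yxxx.
No string of length < 4 is accepted (BFS exhausts all shorter strings without reaching an accepting state), and yxxx is the lexicographically least accepting string of length 4.

yxxx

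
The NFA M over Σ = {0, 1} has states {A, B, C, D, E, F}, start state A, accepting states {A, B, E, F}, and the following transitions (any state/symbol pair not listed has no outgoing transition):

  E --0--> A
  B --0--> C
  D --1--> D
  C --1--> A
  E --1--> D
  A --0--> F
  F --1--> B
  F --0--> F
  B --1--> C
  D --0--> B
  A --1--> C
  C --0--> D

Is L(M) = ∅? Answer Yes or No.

No

The empty string ε is accepted: the run A ends in the accepting state A.
Since at least one string is accepted, L(M) is not empty.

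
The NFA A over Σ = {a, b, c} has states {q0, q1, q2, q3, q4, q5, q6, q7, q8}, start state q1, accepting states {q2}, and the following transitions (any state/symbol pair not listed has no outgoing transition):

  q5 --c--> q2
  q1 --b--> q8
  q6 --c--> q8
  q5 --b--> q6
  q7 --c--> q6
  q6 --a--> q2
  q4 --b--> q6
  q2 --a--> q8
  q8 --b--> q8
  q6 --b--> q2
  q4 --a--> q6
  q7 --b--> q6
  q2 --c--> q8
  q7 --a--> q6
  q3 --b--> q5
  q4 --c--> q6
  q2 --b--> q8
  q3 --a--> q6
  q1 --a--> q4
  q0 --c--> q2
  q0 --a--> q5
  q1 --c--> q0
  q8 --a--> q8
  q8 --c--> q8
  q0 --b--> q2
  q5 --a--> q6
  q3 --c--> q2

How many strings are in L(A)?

13

The useful subgraph on states {q0, q1, q2, q4, q5, q6} is acyclic, so L(A) is finite; the longest accepting path visits 5 useful states, giving maximum string length 4.
Counting accepting paths from q1 by length: 2 of length 2, 7 of length 3, 4 of length 4. Total 13.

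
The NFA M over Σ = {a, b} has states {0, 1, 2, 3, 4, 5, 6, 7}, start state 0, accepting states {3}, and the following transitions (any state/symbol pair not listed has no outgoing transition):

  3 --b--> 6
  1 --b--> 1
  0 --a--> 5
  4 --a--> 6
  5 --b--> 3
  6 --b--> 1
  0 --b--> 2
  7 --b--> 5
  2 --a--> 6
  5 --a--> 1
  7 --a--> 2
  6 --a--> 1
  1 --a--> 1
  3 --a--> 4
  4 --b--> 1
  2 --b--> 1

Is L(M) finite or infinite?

finite

The useful states (reachable from 0 and able to reach an accepting state) are {0, 3, 5}.
Restricted to these states the transition graph has no cycle, so every accepting path has bounded length and L is finite.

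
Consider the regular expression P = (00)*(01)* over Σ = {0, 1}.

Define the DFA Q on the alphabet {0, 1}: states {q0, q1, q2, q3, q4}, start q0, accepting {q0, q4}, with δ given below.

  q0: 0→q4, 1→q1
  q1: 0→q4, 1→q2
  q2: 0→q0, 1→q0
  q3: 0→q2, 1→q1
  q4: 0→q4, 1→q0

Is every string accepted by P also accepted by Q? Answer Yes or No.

Yes

Converting the expression P to a DFA (subset construction, then merging equivalent states) gives the minimal DFA with states {p0, p1, p2, p3, p4}, start state p0, accepting states {p0, p3} and transitions p0: 0→p1, 1→p2; p1: 0→p0, 1→p3; p2: 0→p2, 1→p2; p3: 0→p4, 1→p2; p4: 0→p2, 1→p3.
Exploring the product automaton P × Q from the start pair (p0, q0), following both machines on each input symbol, reaches 9 state pairs: (p0, q0), (p1, q4), (p2, q1), (p0, q4), (p3, q0), (p2, q4), (p2, q2), (p2, q0), (p4, q4).
P accepts in {p0, p3} and Q accepts in {q0, q4}. The reachable pairs whose P-component is accepting are (p0, q0), (p0, q4), (p3, q0); in each of them the Q-component is accepting too, so the product for L(P) \ L(Q) (P-component accepting, Q-component rejecting) has no reachable accepting pair and the difference is empty.
Hence every string in L(P) is also in L(Q).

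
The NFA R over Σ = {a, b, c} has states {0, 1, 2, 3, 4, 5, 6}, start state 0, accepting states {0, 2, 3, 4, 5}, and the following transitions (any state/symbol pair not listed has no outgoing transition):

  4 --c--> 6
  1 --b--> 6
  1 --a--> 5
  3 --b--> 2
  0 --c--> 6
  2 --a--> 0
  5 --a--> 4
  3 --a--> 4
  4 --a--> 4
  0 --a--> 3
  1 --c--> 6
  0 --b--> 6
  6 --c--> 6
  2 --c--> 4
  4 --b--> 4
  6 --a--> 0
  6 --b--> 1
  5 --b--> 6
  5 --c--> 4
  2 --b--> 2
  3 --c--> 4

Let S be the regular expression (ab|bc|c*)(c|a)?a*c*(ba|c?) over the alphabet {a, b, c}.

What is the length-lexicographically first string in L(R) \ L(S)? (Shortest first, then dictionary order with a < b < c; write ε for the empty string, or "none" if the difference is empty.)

aab

The string aab is accepted by R but not by S.
No shorter string lies in the difference, and aab is the lexicographically first length-3 string in L(R) \ L(S).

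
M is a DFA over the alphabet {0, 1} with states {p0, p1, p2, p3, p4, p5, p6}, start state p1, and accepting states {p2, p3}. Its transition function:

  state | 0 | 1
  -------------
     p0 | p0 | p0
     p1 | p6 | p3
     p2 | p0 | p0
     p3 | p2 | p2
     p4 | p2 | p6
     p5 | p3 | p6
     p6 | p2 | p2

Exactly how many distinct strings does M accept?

5

The useful subgraph on states {p1, p2, p3, p6} is acyclic, so L(M) is finite; the longest accepting path visits 3 useful states, giving maximum string length 2.
Counting accepting paths from p1 by length: 1 of length 1, 4 of length 2. Total 5.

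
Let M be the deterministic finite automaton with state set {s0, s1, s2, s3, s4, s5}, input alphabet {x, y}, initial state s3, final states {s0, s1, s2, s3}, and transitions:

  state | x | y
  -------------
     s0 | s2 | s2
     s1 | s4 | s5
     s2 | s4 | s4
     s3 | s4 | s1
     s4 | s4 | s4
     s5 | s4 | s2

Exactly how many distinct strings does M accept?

3

The useful subgraph on states {s1, s2, s3, s5} is acyclic, so L(M) is finite; the longest accepting path visits 4 useful states, giving maximum string length 3.
Counting accepting paths from s3 by length: 1 of length 0, 1 of length 1, 1 of length 3. Total 3.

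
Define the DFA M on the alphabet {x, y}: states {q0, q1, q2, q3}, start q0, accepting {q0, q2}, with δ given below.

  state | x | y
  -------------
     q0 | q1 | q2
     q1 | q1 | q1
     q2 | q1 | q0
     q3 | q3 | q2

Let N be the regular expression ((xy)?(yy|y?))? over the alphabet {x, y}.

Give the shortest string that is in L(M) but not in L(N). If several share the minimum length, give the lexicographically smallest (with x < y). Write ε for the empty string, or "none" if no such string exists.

The string yyy is accepted by M but not by N.
No shorter string lies in the difference, and yyy is the lexicographically first length-3 string in L(M) \ L(N).

yyy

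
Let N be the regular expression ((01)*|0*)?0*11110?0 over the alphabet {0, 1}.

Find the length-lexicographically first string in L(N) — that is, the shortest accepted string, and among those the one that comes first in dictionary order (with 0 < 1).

11110

By inspection of the expression, no string of length less than 5 matches, and 11110 is the lexicographically first match of length 5.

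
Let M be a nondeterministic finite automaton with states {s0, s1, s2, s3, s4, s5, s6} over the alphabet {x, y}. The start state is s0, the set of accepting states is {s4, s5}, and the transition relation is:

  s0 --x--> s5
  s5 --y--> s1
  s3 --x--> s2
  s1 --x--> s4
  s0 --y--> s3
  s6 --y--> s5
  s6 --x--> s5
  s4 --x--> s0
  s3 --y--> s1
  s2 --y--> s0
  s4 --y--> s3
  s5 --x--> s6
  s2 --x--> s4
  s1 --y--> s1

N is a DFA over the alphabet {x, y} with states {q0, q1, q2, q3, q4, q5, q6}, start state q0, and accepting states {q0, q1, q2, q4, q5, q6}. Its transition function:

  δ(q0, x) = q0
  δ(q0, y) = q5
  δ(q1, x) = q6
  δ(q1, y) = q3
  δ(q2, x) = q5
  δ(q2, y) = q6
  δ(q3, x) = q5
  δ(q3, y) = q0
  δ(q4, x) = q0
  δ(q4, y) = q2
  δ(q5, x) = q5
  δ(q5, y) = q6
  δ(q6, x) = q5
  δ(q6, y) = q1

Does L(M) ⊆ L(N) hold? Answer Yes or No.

Yes

Exploring the product automaton M × N from the start pair (s0, q0), following both machines on each input symbol, reaches 23 state pairs: (s0, q0), (s5, q0), (s3, q5), (s6, q0), (s1, q5), (s2, q5), (s1, q6), (s5, q5), (s4, q5), (s0, q6), (s1, q1), (s6, q5), (s0, q5), (s3, q6), (s3, q1), (s4, q6), (s1, q3), (s5, q6), (s2, q6), (s1, q0), (s0, q1), (s4, q0), (s3, q3).
M accepts in {s4, s5} and N accepts in {q0, q1, q2, q4, q5, q6}. The reachable pairs whose M-component is accepting are (s5, q0), (s5, q5), (s4, q5), (s4, q6), (s5, q6), (s4, q0); in each of them the N-component is accepting too, so the product for L(M) \ L(N) (M-component accepting, N-component rejecting) has no reachable accepting pair and the difference is empty.
Hence every string in L(M) is also in L(N).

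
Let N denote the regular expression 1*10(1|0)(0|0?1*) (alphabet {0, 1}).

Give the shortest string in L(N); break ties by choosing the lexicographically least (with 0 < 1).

By inspection of the expression, no string of length less than 3 matches, and 100 is the lexicographically first match of length 3.

100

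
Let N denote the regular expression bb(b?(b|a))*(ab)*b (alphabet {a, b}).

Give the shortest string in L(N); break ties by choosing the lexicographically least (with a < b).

By inspection of the expression, no string of length less than 3 matches, and bbb is the lexicographically first match of length 3.

bbb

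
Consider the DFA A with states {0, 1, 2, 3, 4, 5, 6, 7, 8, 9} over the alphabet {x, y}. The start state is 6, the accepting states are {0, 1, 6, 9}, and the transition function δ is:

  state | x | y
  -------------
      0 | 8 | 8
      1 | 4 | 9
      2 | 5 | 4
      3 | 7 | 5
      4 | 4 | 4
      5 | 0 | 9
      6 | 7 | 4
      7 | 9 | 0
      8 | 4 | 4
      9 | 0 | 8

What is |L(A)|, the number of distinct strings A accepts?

4

The useful subgraph on states {0, 6, 7, 9} is acyclic, so L(A) is finite; the longest accepting path visits 4 useful states, giving maximum string length 3.
Counting accepting paths from 6 by length: 1 of length 0, 2 of length 2, 1 of length 3. Total 4.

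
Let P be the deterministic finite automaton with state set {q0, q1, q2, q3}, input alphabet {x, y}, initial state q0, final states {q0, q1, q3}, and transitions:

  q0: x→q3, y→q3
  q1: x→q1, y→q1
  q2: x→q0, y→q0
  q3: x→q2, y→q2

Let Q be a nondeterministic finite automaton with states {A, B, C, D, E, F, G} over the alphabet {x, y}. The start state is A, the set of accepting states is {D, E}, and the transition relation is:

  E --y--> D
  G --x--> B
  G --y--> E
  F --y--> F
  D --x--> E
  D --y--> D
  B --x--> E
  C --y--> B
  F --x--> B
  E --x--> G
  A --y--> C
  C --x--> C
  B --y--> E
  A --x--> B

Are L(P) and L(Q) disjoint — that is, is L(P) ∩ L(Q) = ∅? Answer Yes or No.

The string xxy is accepted by both P and Q.
Hence L(P) ∩ L(Q) ≠ ∅.

No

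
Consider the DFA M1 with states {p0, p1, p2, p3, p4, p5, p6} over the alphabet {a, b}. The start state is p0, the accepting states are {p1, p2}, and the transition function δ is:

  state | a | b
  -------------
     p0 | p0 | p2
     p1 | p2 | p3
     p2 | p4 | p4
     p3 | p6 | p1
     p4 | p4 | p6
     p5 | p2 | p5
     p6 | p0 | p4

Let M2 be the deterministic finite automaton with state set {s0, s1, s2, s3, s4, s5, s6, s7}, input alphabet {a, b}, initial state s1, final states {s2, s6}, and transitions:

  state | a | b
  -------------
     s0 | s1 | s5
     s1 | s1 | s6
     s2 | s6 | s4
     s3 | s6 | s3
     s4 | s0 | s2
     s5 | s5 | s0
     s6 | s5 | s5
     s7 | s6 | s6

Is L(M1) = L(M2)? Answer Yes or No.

Exploring the product automaton M1 × M2 from the start pair (p0, s1), following both machines on each input symbol, reaches 4 state pairs: (p0, s1), (p2, s6), (p4, s5), (p6, s0).
M1 accepts in {p1, p2} and M2 accepts in {s2, s6}. In every reachable pair the two components are either both accepting — (p2, s6) — or both non-accepting, so no string is accepted by exactly one of the machines: L(M1) \ L(M2) and L(M2) \ L(M1) are both empty.
Hence every string is accepted by M1 iff it is accepted by M2, and the two languages coincide.

Yes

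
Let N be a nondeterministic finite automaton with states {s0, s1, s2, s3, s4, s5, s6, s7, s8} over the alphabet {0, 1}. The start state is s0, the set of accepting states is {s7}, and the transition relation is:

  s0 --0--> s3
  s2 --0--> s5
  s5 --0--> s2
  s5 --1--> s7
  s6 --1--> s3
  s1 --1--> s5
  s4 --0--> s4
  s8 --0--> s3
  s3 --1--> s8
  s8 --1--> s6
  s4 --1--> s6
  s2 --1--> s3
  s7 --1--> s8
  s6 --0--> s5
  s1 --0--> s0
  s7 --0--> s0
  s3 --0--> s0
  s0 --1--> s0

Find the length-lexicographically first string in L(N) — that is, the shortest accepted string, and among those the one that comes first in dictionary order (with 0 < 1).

01101

A breadth-first search from s0 reaches an accepting state first via the path s0 → s3 → s8 → s6 → s5 → s7 on input 01101.
No string of length < 5 is accepted (BFS exhausts all shorter strings without reaching an accepting state), and 01101 is the lexicographically least accepting string of length 5.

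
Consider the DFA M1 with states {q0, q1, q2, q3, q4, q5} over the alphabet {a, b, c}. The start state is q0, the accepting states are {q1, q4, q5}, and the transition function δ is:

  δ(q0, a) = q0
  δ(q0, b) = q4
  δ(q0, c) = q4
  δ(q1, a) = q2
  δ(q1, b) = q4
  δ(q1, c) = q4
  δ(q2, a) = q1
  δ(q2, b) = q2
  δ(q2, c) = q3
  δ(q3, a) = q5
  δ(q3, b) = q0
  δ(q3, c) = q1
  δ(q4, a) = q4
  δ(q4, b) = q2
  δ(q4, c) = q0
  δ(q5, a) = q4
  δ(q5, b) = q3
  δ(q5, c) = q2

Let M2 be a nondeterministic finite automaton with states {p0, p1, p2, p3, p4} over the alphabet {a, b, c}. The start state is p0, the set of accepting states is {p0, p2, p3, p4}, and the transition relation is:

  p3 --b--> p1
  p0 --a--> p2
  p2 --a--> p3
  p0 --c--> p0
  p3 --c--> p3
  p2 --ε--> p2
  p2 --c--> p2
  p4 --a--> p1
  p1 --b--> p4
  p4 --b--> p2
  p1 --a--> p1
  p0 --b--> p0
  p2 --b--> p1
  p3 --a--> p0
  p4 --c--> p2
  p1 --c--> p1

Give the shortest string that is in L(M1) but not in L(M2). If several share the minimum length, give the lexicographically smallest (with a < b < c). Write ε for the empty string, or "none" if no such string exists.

ab

The string ab is accepted by M1 but not by M2.
No shorter string lies in the difference, and ab is the lexicographically first length-2 string in L(M1) \ L(M2).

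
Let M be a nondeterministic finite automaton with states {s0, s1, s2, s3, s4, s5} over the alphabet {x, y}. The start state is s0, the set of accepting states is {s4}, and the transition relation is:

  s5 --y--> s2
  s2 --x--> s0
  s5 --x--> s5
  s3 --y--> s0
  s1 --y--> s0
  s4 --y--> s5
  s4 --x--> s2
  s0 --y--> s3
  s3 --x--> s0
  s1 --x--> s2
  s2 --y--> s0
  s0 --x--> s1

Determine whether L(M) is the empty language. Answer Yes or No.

Yes

The states reachable from the start state are {s0, s1, s2, s3}.
None of the accepting states {s4} is reachable, so no string is accepted and L(M) = ∅.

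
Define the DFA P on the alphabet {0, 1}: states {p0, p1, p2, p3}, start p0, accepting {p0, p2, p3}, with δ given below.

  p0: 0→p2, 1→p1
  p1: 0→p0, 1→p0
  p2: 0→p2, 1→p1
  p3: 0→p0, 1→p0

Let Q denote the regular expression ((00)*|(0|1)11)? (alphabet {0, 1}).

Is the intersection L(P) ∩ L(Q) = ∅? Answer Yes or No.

The empty string ε is accepted by both P and Q.
Hence L(P) ∩ L(Q) ≠ ∅.

No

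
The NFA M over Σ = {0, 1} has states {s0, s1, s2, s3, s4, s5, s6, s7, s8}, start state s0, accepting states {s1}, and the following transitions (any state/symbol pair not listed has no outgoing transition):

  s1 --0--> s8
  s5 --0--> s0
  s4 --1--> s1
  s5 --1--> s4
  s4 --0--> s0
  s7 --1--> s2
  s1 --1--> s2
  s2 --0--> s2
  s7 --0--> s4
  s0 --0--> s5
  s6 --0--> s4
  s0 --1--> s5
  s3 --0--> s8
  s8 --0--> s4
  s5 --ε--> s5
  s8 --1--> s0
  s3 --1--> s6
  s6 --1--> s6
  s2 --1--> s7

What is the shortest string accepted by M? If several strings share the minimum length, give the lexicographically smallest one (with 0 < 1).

011

A breadth-first search from s0 reaches an accepting state first via the path s0 → s5 → s4 → s1 on input 011.
No string of length < 3 is accepted (BFS exhausts all shorter strings without reaching an accepting state), and 011 is the lexicographically least accepting string of length 3.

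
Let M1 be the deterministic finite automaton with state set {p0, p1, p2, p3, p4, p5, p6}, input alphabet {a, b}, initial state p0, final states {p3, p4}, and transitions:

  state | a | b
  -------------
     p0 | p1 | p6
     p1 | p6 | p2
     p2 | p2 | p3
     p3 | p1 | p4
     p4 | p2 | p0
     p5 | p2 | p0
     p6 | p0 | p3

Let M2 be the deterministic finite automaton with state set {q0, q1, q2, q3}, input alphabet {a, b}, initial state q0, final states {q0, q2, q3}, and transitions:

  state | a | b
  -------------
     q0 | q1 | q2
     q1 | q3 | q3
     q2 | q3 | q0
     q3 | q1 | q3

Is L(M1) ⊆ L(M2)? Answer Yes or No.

Yes

Exploring the product automaton M1 × M2 from the start pair (p0, q0), following both machines on each input symbol, reaches 14 state pairs: (p0, q0), (p1, q1), (p6, q2), (p6, q3), (p2, q3), (p0, q3), (p3, q0), (p0, q1), (p3, q3), (p2, q1), (p4, q2), (p1, q3), (p4, q3), (p6, q1).
M1 accepts in {p3, p4} and M2 accepts in {q0, q2, q3}. The reachable pairs whose M1-component is accepting are (p3, q0), (p3, q3), (p4, q2), (p4, q3); in each of them the M2-component is accepting too, so the product for L(M1) \ L(M2) (M1-component accepting, M2-component rejecting) has no reachable accepting pair and the difference is empty.
Hence every string in L(M1) is also in L(M2).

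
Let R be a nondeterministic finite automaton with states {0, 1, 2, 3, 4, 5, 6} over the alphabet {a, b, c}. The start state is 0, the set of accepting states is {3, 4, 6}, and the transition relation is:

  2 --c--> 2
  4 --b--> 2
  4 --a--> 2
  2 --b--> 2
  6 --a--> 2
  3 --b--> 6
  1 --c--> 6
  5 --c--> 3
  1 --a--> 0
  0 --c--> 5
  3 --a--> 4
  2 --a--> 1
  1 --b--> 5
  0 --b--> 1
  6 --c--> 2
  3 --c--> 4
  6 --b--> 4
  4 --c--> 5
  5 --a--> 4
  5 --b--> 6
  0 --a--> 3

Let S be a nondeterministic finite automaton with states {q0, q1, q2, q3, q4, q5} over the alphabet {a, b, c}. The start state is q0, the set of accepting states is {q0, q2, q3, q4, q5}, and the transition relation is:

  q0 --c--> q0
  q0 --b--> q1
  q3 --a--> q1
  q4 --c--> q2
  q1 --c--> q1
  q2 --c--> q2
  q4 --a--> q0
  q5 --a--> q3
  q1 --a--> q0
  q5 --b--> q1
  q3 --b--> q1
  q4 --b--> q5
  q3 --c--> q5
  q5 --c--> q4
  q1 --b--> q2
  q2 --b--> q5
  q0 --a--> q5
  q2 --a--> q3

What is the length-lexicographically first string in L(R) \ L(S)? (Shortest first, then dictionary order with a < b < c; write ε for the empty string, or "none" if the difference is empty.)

ab

The string ab is accepted by R but not by S.
No shorter string lies in the difference, and ab is the lexicographically first length-2 string in L(R) \ L(S).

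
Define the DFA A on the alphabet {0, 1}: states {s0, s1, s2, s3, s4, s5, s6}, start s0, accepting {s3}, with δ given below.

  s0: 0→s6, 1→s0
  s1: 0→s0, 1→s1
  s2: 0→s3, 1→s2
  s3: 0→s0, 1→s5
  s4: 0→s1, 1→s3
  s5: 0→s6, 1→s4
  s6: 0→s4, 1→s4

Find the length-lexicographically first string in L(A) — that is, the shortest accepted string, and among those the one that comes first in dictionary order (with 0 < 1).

A breadth-first search from s0 reaches an accepting state first via the path s0 → s6 → s4 → s3 on input 001.
No string of length < 3 is accepted (BFS exhausts all shorter strings without reaching an accepting state), and 001 is the lexicographically least accepting string of length 3.

001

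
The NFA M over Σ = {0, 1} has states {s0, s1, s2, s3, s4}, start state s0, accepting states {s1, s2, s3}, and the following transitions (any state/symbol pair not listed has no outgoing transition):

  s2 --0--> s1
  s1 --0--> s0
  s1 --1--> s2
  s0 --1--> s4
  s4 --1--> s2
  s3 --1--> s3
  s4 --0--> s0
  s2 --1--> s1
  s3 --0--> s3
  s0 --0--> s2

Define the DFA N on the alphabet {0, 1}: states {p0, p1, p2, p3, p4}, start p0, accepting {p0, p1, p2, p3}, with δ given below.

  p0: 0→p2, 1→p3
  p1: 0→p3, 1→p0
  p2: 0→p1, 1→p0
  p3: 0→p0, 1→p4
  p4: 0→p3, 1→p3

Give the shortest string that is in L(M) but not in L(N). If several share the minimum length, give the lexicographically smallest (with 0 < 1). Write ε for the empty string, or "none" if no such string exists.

The string 11 is accepted by M but not by N.
No shorter string lies in the difference, and 11 is the lexicographically first length-2 string in L(M) \ L(N).

11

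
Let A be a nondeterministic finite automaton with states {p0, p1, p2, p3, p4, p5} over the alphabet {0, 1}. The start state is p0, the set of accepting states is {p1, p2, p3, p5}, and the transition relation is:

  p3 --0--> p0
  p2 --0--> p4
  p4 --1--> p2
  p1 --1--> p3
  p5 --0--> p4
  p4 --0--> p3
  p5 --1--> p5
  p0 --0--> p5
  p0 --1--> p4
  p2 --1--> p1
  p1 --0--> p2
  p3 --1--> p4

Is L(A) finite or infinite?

State p2 is reachable from the start and can reach an accepting state, and it lies on the cycle p2 → p1 → p2.
Traversing that cycle any number of times yields accepted strings of unbounded length, so the language is infinite.

infinite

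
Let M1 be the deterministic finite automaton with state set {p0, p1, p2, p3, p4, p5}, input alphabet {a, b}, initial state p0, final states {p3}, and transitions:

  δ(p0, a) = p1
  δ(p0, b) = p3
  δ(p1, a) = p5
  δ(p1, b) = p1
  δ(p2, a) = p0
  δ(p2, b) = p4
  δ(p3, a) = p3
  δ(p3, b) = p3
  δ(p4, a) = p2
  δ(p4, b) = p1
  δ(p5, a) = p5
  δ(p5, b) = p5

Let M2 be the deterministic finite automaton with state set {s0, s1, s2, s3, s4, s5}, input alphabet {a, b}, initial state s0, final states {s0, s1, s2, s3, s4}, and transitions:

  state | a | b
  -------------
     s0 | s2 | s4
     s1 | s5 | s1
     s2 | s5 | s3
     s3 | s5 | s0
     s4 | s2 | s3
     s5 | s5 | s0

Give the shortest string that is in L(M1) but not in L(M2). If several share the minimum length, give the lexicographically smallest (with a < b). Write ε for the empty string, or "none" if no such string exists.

The string baa is accepted by M1 but not by M2.
No shorter string lies in the difference, and baa is the lexicographically first length-3 string in L(M1) \ L(M2).

baa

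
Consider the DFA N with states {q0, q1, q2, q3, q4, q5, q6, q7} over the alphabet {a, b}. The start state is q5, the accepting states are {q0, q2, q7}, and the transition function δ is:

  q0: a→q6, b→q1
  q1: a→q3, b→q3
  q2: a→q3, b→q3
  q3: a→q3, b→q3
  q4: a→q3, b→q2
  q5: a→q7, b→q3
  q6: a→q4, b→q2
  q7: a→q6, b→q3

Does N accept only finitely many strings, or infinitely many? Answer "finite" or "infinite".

The useful states (reachable from q5 and able to reach an accepting state) are {q2, q4, q5, q6, q7}.
Restricted to these states the transition graph has no cycle, so every accepting path has bounded length and L is finite.

finite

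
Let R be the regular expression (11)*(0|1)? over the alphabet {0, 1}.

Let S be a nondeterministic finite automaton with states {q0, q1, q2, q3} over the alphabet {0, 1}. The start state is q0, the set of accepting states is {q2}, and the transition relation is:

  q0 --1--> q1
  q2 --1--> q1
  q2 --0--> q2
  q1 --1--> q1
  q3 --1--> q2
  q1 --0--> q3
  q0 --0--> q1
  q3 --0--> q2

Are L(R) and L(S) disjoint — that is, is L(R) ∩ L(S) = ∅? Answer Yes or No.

Yes

Converting the expression R to a DFA (subset construction, then merging equivalent states) gives the minimal DFA with states {r0, r1, r2, r3}, start state r0, accepting states {r0, r1, r2} and transitions r0: 0→r1, 1→r2; r1: 0→r3, 1→r3; r2: 0→r3, 1→r0; r3: 0→r3, 1→r3.
Exploring the product automaton R × S from the start pair (r0, q0), following both machines on each input symbol, reaches 8 state pairs: (r0, q0), (r1, q1), (r2, q1), (r3, q3), (r3, q1), (r0, q1), (r3, q2), (r1, q3).
R accepts in {r0, r1, r2} and S accepts in {q2}; no reachable pair has both components accepting, so no string drives both machines to acceptance simultaneously and L(R) ∩ L(S) = ∅.
So no string is accepted by both, and the intersection is empty.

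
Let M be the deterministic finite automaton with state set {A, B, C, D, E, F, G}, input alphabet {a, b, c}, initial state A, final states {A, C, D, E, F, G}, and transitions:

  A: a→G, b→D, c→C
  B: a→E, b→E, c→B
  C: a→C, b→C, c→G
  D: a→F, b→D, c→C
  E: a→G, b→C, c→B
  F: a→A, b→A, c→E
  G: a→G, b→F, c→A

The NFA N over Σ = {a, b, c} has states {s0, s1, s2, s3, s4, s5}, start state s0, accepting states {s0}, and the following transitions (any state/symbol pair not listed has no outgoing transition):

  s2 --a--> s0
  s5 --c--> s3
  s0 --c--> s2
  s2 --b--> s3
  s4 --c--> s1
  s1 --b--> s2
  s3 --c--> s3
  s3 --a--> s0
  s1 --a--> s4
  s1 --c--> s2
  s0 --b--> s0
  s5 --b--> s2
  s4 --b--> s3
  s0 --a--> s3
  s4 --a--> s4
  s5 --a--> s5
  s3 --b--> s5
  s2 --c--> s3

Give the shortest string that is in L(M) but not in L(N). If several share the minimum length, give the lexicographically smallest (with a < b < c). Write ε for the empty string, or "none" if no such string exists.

The string a is accepted by M but not by N.
No shorter string lies in the difference, and a is the lexicographically first length-1 string in L(M) \ L(N).

a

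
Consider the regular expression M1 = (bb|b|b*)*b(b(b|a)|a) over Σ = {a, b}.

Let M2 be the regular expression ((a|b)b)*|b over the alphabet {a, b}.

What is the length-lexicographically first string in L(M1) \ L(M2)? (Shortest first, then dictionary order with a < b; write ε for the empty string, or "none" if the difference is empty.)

ba

The string ba is accepted by M1 but not by M2.
No shorter string lies in the difference, and ba is the lexicographically first length-2 string in L(M1) \ L(M2).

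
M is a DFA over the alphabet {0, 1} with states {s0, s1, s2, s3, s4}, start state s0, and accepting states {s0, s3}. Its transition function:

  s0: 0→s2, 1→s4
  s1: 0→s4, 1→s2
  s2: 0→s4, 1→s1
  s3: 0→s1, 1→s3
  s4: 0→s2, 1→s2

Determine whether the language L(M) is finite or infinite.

finite

The useful states (reachable from s0 and able to reach an accepting state) are {s0}.
Restricted to these states the transition graph has no cycle, so every accepting path has bounded length and L is finite.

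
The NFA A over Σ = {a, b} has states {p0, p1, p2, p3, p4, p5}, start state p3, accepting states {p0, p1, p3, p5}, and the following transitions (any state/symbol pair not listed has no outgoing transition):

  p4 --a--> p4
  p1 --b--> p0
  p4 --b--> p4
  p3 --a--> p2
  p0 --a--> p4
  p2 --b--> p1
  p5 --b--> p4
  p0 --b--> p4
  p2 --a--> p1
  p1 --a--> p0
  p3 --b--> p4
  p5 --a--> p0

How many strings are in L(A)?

The useful subgraph on states {p0, p1, p2, p3} is acyclic, so L(A) is finite; the longest accepting path visits 4 useful states, giving maximum string length 3.
Counting accepting paths from p3 by length: 1 of length 0, 2 of length 2, 4 of length 3. Total 7.

7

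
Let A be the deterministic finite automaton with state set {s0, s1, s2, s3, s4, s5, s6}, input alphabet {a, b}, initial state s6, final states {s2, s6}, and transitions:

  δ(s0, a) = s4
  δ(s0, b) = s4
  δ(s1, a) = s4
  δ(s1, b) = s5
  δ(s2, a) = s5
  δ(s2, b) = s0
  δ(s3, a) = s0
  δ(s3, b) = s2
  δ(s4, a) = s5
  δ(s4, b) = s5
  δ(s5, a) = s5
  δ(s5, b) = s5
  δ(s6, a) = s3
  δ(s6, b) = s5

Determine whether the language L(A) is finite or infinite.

The useful states (reachable from s6 and able to reach an accepting state) are {s2, s3, s6}.
Restricted to these states the transition graph has no cycle, so every accepting path has bounded length and L is finite.

finite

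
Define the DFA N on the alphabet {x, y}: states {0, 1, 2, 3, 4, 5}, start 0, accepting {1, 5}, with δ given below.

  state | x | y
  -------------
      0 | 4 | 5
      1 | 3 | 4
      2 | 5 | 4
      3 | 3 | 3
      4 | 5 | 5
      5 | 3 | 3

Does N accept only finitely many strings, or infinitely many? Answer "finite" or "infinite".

finite

The useful states (reachable from 0 and able to reach an accepting state) are {0, 4, 5}.
Restricted to these states the transition graph has no cycle, so every accepting path has bounded length and L is finite.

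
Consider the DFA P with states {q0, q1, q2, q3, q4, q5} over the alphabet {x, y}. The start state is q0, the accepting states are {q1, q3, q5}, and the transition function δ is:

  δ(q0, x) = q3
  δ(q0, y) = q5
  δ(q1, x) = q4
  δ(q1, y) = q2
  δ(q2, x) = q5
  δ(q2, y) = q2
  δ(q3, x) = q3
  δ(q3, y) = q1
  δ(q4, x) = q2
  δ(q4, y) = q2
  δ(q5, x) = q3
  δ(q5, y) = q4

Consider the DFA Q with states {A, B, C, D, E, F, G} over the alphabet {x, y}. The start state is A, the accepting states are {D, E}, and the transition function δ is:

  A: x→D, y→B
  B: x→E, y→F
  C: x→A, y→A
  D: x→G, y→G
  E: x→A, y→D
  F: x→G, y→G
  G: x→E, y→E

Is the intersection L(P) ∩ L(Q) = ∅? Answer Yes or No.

No

The string x is accepted by both P and Q.
Hence L(P) ∩ L(Q) ≠ ∅.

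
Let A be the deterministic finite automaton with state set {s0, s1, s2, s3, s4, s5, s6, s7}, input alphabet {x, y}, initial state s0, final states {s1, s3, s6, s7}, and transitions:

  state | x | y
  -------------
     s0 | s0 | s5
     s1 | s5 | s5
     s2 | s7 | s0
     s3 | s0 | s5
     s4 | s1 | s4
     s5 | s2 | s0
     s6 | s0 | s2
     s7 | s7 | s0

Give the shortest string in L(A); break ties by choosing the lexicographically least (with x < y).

yxx

A breadth-first search from s0 reaches an accepting state first via the path s0 → s5 → s2 → s7 on input yxx.
No string of length < 3 is accepted (BFS exhausts all shorter strings without reaching an accepting state), and yxx is the lexicographically least accepting string of length 3.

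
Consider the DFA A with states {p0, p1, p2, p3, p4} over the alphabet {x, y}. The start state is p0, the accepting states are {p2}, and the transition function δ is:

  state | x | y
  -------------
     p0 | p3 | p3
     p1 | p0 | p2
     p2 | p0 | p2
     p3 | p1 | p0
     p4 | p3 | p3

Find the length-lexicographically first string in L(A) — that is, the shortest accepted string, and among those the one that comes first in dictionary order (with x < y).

xxy

A breadth-first search from p0 reaches an accepting state first via the path p0 → p3 → p1 → p2 on input xxy.
No string of length < 3 is accepted (BFS exhausts all shorter strings without reaching an accepting state), and xxy is the lexicographically least accepting string of length 3.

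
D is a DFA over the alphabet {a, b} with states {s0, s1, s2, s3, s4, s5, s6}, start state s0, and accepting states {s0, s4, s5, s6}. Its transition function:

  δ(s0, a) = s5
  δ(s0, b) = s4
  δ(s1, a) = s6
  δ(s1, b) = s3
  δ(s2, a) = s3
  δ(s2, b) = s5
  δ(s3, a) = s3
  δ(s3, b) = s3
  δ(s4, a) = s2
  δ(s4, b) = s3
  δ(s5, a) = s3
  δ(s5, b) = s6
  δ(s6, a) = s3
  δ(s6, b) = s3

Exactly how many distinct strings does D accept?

6

The useful subgraph on states {s0, s2, s4, s5, s6} is acyclic, so L(D) is finite; the longest accepting path visits 5 useful states, giving maximum string length 4.
Counting accepting paths from s0 by length: 1 of length 0, 2 of length 1, 1 of length 2, 1 of length 3, 1 of length 4. Total 6.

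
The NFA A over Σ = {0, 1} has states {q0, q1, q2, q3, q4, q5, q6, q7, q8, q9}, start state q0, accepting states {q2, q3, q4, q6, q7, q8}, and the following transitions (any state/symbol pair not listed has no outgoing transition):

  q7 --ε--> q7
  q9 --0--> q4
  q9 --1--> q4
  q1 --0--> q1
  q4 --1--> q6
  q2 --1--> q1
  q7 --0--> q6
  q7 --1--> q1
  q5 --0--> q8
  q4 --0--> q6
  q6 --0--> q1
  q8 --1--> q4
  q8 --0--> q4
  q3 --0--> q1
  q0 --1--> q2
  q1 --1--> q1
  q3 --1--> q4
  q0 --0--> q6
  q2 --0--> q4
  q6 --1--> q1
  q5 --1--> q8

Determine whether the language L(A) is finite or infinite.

The useful states (reachable from q0 and able to reach an accepting state) are {q0, q2, q4, q6}.
Restricted to these states the transition graph has no cycle, so every accepting path has bounded length and L is finite.

finite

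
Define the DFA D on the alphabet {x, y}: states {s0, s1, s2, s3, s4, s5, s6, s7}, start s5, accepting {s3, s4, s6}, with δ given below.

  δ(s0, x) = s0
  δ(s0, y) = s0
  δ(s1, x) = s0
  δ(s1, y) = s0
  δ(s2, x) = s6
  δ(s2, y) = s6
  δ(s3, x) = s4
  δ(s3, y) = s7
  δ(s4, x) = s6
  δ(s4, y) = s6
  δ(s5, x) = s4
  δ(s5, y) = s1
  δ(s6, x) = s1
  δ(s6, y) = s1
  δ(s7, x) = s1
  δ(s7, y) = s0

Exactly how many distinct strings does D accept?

The useful subgraph on states {s4, s5, s6} is acyclic, so L(D) is finite; the longest accepting path visits 3 useful states, giving maximum string length 2.
Counting accepting paths from s5 by length: 1 of length 1, 2 of length 2. Total 3.

3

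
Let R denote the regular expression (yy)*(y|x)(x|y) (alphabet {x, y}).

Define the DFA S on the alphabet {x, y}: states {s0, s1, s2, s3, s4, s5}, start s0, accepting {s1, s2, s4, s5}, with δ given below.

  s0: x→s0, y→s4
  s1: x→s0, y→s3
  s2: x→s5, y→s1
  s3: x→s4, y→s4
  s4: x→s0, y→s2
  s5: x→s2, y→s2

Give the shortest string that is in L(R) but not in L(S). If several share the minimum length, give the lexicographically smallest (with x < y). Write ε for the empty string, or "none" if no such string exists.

xx

The string xx is accepted by R but not by S.
No shorter string lies in the difference, and xx is the lexicographically first length-2 string in L(R) \ L(S).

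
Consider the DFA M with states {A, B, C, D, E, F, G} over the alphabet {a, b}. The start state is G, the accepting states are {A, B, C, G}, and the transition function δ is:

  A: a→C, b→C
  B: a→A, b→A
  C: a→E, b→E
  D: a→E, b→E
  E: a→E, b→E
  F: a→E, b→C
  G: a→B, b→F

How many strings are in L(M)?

9

The useful subgraph on states {A, B, C, F, G} is acyclic, so L(M) is finite; the longest accepting path visits 4 useful states, giving maximum string length 3.
Counting accepting paths from G by length: 1 of length 0, 1 of length 1, 3 of length 2, 4 of length 3. Total 9.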